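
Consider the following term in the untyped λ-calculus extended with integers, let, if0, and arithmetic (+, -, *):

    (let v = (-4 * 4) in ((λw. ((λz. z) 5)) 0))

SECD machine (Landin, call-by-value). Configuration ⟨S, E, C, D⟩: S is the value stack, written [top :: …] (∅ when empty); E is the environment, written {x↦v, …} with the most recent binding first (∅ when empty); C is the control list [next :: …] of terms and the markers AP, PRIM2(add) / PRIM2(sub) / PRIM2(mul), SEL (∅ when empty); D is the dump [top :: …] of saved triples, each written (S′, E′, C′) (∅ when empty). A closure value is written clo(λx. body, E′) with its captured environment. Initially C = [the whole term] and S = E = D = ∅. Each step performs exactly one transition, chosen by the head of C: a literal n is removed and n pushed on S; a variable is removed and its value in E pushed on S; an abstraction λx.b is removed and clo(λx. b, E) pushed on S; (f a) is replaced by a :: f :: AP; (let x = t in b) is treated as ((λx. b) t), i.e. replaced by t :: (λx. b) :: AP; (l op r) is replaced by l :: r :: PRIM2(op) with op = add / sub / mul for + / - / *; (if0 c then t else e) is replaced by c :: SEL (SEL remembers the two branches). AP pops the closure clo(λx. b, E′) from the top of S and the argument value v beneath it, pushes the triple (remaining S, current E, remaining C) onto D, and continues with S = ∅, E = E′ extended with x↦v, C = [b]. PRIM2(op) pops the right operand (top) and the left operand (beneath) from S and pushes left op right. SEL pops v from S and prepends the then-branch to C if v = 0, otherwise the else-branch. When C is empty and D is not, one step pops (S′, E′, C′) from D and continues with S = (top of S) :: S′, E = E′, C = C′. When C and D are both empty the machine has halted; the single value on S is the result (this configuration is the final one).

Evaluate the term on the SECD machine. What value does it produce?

Answer: 5

Machine steps:
t=0: <S=∅, E=∅, C=[(let v = (-4 * 4) in ((λw. ((λz. z) 5)) 0))], D=∅>
t=1: <S=∅, E=∅, C=[(-4 * 4) :: (λv. ((λw. ((λz. z) 5)) 0)) :: AP], D=∅>
t=2: <S=∅, E=∅, C=[-4 :: 4 :: PRIM2(mul) :: (λv. ((λw. ((λz. z) 5)) 0)) :: AP], D=∅>
t=3: <S=[-4], E=∅, C=[4 :: PRIM2(mul) :: (λv. ((λw. ((λz. z) 5)) 0)) :: AP], D=∅>
t=4: <S=[4 :: -4], E=∅, C=[PRIM2(mul) :: (λv. ((λw. ((λz. z) 5)) 0)) :: AP], D=∅>
t=5: <S=[-16], E=∅, C=[(λv. ((λw. ((λz. z) 5)) 0)) :: AP], D=∅>
t=6: <S=[clo(λv. ((λw. ((λz. z) 5)) 0), ∅) :: -16], E=∅, C=[AP], D=∅>
t=7: <S=∅, E={v↦-16}, C=[((λw. ((λz. z) 5)) 0)], D=[(∅, ∅, ∅)]>
t=8: <S=∅, E={v↦-16}, C=[0 :: (λw. ((λz. z) 5)) :: AP], D=[(∅, ∅, ∅)]>
t=9: <S=[0], E={v↦-16}, C=[(λw. ((λz. z) 5)) :: AP], D=[(∅, ∅, ∅)]>
t=10: <S=[clo(λw. ((λz. z) 5), {v↦-16}) :: 0], E={v↦-16}, C=[AP], D=[(∅, ∅, ∅)]>
t=11: <S=∅, E={w↦0, v↦-16}, C=[((λz. z) 5)], D=[(∅, {v↦-16}, ∅) :: (∅, ∅, ∅)]>
t=12: <S=∅, E={w↦0, v↦-16}, C=[5 :: (λz. z) :: AP], D=[(∅, {v↦-16}, ∅) :: (∅, ∅, ∅)]>
t=13: <S=[5], E={w↦0, v↦-16}, C=[(λz. z) :: AP], D=[(∅, {v↦-16}, ∅) :: (∅, ∅, ∅)]>
t=14: <S=[clo(λz. z, {w↦0, v↦-16}) :: 5], E={w↦0, v↦-16}, C=[AP], D=[(∅, {v↦-16}, ∅) :: (∅, ∅, ∅)]>
t=15: <S=∅, E={z↦5, w↦0, v↦-16}, C=[z], D=[(∅, {w↦0, v↦-16}, ∅) :: (∅, {v↦-16}, ∅) :: (∅, ∅, ∅)]>
t=16: <S=[5], E={z↦5, w↦0, v↦-16}, C=∅, D=[(∅, {w↦0, v↦-16}, ∅) :: (∅, {v↦-16}, ∅) :: (∅, ∅, ∅)]>
t=17: <S=[5], E={w↦0, v↦-16}, C=∅, D=[(∅, {v↦-16}, ∅) :: (∅, ∅, ∅)]>
t=18: <S=[5], E={v↦-16}, C=∅, D=[(∅, ∅, ∅)]>
t=19: <S=[5], E=∅, C=∅, D=∅>
→ final value 5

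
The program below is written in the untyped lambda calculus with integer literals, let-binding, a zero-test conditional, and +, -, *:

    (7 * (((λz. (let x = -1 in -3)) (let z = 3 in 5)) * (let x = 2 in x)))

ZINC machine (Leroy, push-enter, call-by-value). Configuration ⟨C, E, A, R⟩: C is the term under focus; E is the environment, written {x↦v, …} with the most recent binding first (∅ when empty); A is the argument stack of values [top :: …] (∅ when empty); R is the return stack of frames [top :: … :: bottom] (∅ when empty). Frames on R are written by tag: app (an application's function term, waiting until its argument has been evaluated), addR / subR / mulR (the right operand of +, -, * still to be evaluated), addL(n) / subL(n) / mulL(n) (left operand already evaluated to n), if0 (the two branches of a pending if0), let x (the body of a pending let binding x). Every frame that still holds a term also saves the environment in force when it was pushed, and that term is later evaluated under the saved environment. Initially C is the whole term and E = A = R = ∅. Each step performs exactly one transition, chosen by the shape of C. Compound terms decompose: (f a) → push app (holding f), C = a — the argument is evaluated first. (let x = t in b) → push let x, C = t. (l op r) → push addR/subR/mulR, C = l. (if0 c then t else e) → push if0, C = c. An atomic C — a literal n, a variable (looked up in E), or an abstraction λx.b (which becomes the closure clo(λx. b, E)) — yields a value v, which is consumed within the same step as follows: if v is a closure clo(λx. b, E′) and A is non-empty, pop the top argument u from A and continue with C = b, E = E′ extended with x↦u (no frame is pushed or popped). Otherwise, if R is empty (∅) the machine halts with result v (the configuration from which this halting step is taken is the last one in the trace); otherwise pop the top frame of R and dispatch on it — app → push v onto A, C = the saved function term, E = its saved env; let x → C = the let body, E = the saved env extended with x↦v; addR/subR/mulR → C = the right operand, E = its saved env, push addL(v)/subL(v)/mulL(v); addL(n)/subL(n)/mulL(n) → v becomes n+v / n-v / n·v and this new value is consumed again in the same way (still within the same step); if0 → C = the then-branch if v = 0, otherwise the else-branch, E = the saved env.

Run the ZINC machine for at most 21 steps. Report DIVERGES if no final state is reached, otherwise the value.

Answer: -42

Execution trace:
[0] <C=(7 * (((λz. (let x = -1 in -3)) (let z = 3 in 5)) * (let x = 2 in x))), E=∅, A=∅, R=∅>
[1] <C=7, E=∅, A=∅, R=[mulR]>
[2] <C=(((λz. (let x = -1 in -3)) (let z = 3 in 5)) * (let x = 2 in x)), E=∅, A=∅, R=[mulL(7)]>
[3] <C=((λz. (let x = -1 in -3)) (let z = 3 in 5)), E=∅, A=∅, R=[mulR :: mulL(7)]>
[4] <C=(let z = 3 in 5), E=∅, A=∅, R=[app :: mulR :: mulL(7)]>
[5] <C=3, E=∅, A=∅, R=[let z :: app :: mulR :: mulL(7)]>
[6] <C=5, E={z↦3}, A=∅, R=[app :: mulR :: mulL(7)]>
[7] <C=(λz. (let x = -1 in -3)), E=∅, A=[5], R=[mulR :: mulL(7)]>
[8] <C=(let x = -1 in -3), E={z↦5}, A=∅, R=[mulR :: mulL(7)]>
[9] <C=-1, E={z↦5}, A=∅, R=[let x :: mulR :: mulL(7)]>
[10] <C=-3, E={x↦-1, z↦5}, A=∅, R=[mulR :: mulL(7)]>
[11] <C=(let x = 2 in x), E=∅, A=∅, R=[mulL(-3) :: mulL(7)]>
[12] <C=2, E=∅, A=∅, R=[let x :: mulL(-3) :: mulL(7)]>
[13] <C=x, E={x↦2}, A=∅, R=[mulL(-3) :: mulL(7)]>
→ final value -42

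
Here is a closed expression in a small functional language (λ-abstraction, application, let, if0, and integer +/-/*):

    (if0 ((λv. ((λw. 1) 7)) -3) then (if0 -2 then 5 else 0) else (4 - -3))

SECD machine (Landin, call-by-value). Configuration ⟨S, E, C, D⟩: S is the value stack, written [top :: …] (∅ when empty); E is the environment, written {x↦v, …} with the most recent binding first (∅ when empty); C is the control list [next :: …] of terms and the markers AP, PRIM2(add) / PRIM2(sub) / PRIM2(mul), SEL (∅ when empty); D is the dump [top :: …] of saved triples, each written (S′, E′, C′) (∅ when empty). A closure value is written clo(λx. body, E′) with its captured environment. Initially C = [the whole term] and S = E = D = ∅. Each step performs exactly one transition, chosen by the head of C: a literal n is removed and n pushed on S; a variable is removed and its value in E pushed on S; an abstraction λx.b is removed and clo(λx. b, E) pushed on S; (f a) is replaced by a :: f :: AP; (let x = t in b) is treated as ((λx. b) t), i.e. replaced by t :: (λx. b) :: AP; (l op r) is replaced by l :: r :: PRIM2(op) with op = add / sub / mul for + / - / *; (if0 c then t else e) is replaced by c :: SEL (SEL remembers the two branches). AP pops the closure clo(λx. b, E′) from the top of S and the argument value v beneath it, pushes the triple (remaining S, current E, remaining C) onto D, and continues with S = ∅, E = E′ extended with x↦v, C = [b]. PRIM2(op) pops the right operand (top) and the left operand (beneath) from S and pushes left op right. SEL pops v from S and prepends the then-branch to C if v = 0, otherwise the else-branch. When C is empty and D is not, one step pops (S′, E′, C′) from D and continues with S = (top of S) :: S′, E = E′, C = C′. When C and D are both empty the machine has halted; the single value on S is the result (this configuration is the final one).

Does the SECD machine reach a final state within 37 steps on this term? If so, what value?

Answer: 7

Machine steps:
t=0: [S=∅ | E=∅ | C=[(if0 ((λv. ((λw. 1) 7)) -3) then (if0 -2 then 5 else 0) else (4 - -3))] | D=∅]
t=1: [S=∅ | E=∅ | C=[((λv. ((λw. 1) 7)) -3) :: SEL] | D=∅]
t=2: [S=∅ | E=∅ | C=[-3 :: (λv. ((λw. 1) 7)) :: AP :: SEL] | D=∅]
t=3: [S=[-3] | E=∅ | C=[(λv. ((λw. 1) 7)) :: AP :: SEL] | D=∅]
t=4: [S=[clo(λv. ((λw. 1) 7), ∅) :: -3] | E=∅ | C=[AP :: SEL] | D=∅]
t=5: [S=∅ | E={v↦-3} | C=[((λw. 1) 7)] | D=[(∅, ∅, [SEL])]]
t=6: [S=∅ | E={v↦-3} | C=[7 :: (λw. 1) :: AP] | D=[(∅, ∅, [SEL])]]
t=7: [S=[7] | E={v↦-3} | C=[(λw. 1) :: AP] | D=[(∅, ∅, [SEL])]]
t=8: [S=[clo(λw. 1, {v↦-3}) :: 7] | E={v↦-3} | C=[AP] | D=[(∅, ∅, [SEL])]]
t=9: [S=∅ | E={w↦7, v↦-3} | C=[1] | D=[(∅, {v↦-3}, ∅) :: (∅, ∅, [SEL])]]
t=10: [S=[1] | E={w↦7, v↦-3} | C=∅ | D=[(∅, {v↦-3}, ∅) :: (∅, ∅, [SEL])]]
t=11: [S=[1] | E={v↦-3} | C=∅ | D=[(∅, ∅, [SEL])]]
t=12: [S=[1] | E=∅ | C=[SEL] | D=∅]
t=13: [S=∅ | E=∅ | C=[(4 - -3)] | D=∅]
t=14: [S=∅ | E=∅ | C=[4 :: -3 :: PRIM2(sub)] | D=∅]
t=15: [S=[4] | E=∅ | C=[-3 :: PRIM2(sub)] | D=∅]
t=16: [S=[-3 :: 4] | E=∅ | C=[PRIM2(sub)] | D=∅]
t=17: [S=[7] | E=∅ | C=∅ | D=∅]
→ final value 7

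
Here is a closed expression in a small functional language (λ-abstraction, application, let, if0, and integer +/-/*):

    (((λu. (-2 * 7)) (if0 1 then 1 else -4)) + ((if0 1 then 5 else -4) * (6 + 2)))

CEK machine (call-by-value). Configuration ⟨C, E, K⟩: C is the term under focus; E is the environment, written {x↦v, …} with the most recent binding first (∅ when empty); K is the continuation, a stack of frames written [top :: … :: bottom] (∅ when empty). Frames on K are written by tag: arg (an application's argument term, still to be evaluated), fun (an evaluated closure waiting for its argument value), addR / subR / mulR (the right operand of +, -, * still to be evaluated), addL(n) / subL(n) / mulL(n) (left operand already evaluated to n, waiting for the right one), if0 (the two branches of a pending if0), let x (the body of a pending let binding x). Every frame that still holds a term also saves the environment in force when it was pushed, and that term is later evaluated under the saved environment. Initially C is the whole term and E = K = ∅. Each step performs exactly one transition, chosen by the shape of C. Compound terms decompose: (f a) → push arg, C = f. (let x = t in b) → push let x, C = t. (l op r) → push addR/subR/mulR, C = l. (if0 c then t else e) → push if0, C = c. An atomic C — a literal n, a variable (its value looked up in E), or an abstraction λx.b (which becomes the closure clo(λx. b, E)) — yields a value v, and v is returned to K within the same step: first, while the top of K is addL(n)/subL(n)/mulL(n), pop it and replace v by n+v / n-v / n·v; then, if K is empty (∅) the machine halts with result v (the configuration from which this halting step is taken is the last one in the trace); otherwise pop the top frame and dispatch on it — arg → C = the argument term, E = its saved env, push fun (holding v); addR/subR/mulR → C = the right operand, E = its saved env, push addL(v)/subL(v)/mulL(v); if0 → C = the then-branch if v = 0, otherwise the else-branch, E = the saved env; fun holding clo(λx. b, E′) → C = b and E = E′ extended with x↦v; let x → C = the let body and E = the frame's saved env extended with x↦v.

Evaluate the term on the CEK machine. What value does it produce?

Answer: -46

Machine steps:
[0] [C=(((λu. (-2 * 7)) (if0 1 then 1 else -4)) + ((if0 1 then 5 else -4) * (6 + 2))) | E=∅ | K=∅]
[1] [C=((λu. (-2 * 7)) (if0 1 then 1 else -4)) | E=∅ | K=[addR]]
[2] [C=(λu. (-2 * 7)) | E=∅ | K=[arg :: addR]]
[3] [C=(if0 1 then 1 else -4) | E=∅ | K=[fun :: addR]]
[4] [C=1 | E=∅ | K=[if0 :: fun :: addR]]
[5] [C=-4 | E=∅ | K=[fun :: addR]]
[6] [C=(-2 * 7) | E={u↦-4} | K=[addR]]
[7] [C=-2 | E={u↦-4} | K=[mulR :: addR]]
[8] [C=7 | E={u↦-4} | K=[mulL(-2) :: addR]]
[9] [C=((if0 1 then 5 else -4) * (6 + 2)) | E=∅ | K=[addL(-14)]]
[10] [C=(if0 1 then 5 else -4) | E=∅ | K=[mulR :: addL(-14)]]
[11] [C=1 | E=∅ | K=[if0 :: mulR :: addL(-14)]]
[12] [C=-4 | E=∅ | K=[mulR :: addL(-14)]]
[13] [C=(6 + 2) | E=∅ | K=[mulL(-4) :: addL(-14)]]
[14] [C=6 | E=∅ | K=[addR :: mulL(-4) :: addL(-14)]]
[15] [C=2 | E=∅ | K=[addL(6) :: mulL(-4) :: addL(-14)]]
→ final value -46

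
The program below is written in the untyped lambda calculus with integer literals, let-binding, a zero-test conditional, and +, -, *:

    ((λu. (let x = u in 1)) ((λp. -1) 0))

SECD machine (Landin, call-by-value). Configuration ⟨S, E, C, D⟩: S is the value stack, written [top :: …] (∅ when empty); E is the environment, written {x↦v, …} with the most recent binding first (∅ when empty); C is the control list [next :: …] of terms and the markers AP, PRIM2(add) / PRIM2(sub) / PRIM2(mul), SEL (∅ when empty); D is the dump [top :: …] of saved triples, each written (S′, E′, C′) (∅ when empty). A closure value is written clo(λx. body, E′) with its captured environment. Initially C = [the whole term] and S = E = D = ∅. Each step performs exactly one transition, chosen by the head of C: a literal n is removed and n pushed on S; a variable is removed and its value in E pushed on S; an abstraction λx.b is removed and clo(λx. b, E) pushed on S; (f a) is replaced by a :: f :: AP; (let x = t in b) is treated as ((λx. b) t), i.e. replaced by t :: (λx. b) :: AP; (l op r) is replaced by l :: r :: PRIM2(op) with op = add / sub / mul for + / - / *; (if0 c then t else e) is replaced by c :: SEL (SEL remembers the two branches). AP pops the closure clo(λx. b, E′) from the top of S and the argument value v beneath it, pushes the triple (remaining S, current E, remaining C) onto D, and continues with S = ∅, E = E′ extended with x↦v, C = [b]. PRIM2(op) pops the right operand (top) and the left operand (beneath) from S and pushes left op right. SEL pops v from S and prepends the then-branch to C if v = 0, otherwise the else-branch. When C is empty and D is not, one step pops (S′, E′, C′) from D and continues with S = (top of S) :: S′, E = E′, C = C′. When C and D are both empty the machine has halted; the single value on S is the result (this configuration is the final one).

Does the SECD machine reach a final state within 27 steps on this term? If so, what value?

Answer: 1

Execution trace:
[0] ⟨S=∅; E=∅; C=[((λu. (let x = u in 1)) ((λp. -1) 0))]; D=∅⟩
[1] ⟨S=∅; E=∅; C=[((λp. -1) 0) :: (λu. (let x = u in 1)) :: AP]; D=∅⟩
[2] ⟨S=∅; E=∅; C=[0 :: (λp. -1) :: AP :: (λu. (let x = u in 1)) :: AP]; D=∅⟩
[3] ⟨S=[0]; E=∅; C=[(λp. -1) :: AP :: (λu. (let x = u in 1)) :: AP]; D=∅⟩
[4] ⟨S=[clo(λp. -1, ∅) :: 0]; E=∅; C=[AP :: (λu. (let x = u in 1)) :: AP]; D=∅⟩
[5] ⟨S=∅; E={p↦0}; C=[-1]; D=[(∅, ∅, [(λu. (let x = u in 1)) :: AP])]⟩
[6] ⟨S=[-1]; E={p↦0}; C=∅; D=[(∅, ∅, [(λu. (let x = u in 1)) :: AP])]⟩
[7] ⟨S=[-1]; E=∅; C=[(λu. (let x = u in 1)) :: AP]; D=∅⟩
[8] ⟨S=[clo(λu. (let x = u in 1), ∅) :: -1]; E=∅; C=[AP]; D=∅⟩
[9] ⟨S=∅; E={u↦-1}; C=[(let x = u in 1)]; D=[(∅, ∅, ∅)]⟩
[10] ⟨S=∅; E={u↦-1}; C=[u :: (λx. 1) :: AP]; D=[(∅, ∅, ∅)]⟩
[11] ⟨S=[-1]; E={u↦-1}; C=[(λx. 1) :: AP]; D=[(∅, ∅, ∅)]⟩
[12] ⟨S=[clo(λx. 1, {u↦-1}) :: -1]; E={u↦-1}; C=[AP]; D=[(∅, ∅, ∅)]⟩
[13] ⟨S=∅; E={x↦-1, u↦-1}; C=[1]; D=[(∅, {u↦-1}, ∅) :: (∅, ∅, ∅)]⟩
[14] ⟨S=[1]; E={x↦-1, u↦-1}; C=∅; D=[(∅, {u↦-1}, ∅) :: (∅, ∅, ∅)]⟩
[15] ⟨S=[1]; E={u↦-1}; C=∅; D=[(∅, ∅, ∅)]⟩
[16] ⟨S=[1]; E=∅; C=∅; D=∅⟩
→ final value 1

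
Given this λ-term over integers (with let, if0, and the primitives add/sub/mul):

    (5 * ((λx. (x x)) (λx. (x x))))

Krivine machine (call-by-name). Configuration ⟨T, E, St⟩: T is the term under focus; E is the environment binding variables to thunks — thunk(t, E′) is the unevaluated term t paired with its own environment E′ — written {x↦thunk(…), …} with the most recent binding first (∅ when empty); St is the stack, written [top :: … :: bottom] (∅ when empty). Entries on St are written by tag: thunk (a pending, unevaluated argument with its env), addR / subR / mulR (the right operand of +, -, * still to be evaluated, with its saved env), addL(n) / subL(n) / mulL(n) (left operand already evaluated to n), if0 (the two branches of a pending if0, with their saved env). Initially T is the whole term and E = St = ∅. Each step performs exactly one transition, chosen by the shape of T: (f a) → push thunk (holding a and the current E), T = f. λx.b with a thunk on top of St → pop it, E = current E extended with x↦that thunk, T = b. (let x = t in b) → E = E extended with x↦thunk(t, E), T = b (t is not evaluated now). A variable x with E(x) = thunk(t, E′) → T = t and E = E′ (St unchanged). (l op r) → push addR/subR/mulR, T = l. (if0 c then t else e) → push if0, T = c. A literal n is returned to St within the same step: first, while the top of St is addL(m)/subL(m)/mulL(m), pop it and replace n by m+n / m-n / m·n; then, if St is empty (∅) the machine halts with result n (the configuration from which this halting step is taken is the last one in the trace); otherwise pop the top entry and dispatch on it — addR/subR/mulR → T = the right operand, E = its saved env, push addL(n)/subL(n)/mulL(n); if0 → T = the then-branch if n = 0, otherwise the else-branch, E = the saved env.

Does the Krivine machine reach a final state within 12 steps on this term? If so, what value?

Answer: DIVERGES (no final state within 12 steps)

Derivation:
0. <T=(5 * ((λx. (x x)) (λx. (x x)))), E=∅, St=∅>
1. <T=5, E=∅, St=[mulR]>
2. <T=((λx. (x x)) (λx. (x x))), E=∅, St=[mulL(5)]>
3. <T=(λx. (x x)), E=∅, St=[thunk :: mulL(5)]>
4. <T=(x x), E={x↦thunk((λx. (x x)), ∅)}, St=[mulL(5)]>
5. <T=x, E={x↦thunk((λx. (x x)), ∅)}, St=[thunk :: mulL(5)]>
6. <T=(λx. (x x)), E=∅, St=[thunk :: mulL(5)]>
7. <T=(x x), E={x↦thunk(x, {x↦thunk((λx. (x x)), ∅)})}, St=[mulL(5)]>
8. <T=x, E={x↦thunk(x, {x↦thunk((λx. (x x)), ∅)})}, St=[thunk :: mulL(5)]>
9. <T=x, E={x↦thunk((λx. (x x)), ∅)}, St=[thunk :: mulL(5)]>
10. <T=(λx. (x x)), E=∅, St=[thunk :: mulL(5)]>
11. <T=(x x), E={x↦thunk(x, {x↦thunk(x, {x↦thunk((λx. (x x)), ∅)})})}, St=[mulL(5)]>
12. <T=x, E={x↦thunk(x, {x↦thunk(x, {x↦thunk((λx. (x x)), ∅)})})}, St=[thunk :: mulL(5)]>
→ 12 transitions taken and the configuration is still not final: no result within 12 steps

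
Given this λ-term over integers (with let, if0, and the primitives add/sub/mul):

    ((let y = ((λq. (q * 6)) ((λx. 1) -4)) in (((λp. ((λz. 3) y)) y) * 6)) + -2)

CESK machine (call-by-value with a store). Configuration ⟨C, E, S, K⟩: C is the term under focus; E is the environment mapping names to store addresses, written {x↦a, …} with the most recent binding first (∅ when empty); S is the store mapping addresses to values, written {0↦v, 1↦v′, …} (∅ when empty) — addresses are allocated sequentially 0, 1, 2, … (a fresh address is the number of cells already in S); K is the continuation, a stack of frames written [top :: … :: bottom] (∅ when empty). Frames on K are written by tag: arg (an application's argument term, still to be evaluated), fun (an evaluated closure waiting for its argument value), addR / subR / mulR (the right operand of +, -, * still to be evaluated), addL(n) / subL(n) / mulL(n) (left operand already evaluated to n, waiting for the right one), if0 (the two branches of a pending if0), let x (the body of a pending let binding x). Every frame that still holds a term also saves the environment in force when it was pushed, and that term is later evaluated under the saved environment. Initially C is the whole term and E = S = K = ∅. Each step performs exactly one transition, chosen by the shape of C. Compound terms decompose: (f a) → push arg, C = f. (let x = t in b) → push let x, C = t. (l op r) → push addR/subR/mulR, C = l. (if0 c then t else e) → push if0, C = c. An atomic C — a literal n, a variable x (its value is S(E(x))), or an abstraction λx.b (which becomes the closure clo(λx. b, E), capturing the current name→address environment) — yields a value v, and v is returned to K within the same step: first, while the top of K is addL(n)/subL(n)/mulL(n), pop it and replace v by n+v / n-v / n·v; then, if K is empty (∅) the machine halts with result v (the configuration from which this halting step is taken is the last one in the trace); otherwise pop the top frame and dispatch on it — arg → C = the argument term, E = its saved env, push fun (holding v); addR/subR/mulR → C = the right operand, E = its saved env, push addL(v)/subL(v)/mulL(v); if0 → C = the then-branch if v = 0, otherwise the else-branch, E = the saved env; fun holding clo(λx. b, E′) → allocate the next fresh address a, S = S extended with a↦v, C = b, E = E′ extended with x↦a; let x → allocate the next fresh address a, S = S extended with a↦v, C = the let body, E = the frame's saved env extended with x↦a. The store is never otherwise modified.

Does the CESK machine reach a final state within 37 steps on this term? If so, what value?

[0] <C=((let y = ((λq. (q * 6)) ((λx. 1) -4)) in (((λp. ((λz. 3) y)) y) * 6)) + -2), E=∅, S=∅, K=∅>
[1] <C=(let y = ((λq. (q * 6)) ((λx. 1) -4)) in (((λp. ((λz. 3) y)) y) * 6)), E=∅, S=∅, K=[addR]>
[2] <C=((λq. (q * 6)) ((λx. 1) -4)), E=∅, S=∅, K=[let y :: addR]>
[3] <C=(λq. (q * 6)), E=∅, S=∅, K=[arg :: let y :: addR]>
[4] <C=((λx. 1) -4), E=∅, S=∅, K=[fun :: let y :: addR]>
[5] <C=(λx. 1), E=∅, S=∅, K=[arg :: fun :: let y :: addR]>
[6] <C=-4, E=∅, S=∅, K=[fun :: fun :: let y :: addR]>
[7] <C=1, E={x↦0}, S={0↦-4}, K=[fun :: let y :: addR]>
[8] <C=(q * 6), E={q↦1}, S={0↦-4, 1↦1}, K=[let y :: addR]>
[9] <C=q, E={q↦1}, S={0↦-4, 1↦1}, K=[mulR :: let y :: addR]>
[10] <C=6, E={q↦1}, S={0↦-4, 1↦1}, K=[mulL(1) :: let y :: addR]>
[11] <C=(((λp. ((λz. 3) y)) y) * 6), E={y↦2}, S={0↦-4, 1↦1, 2↦6}, K=[addR]>
[12] <C=((λp. ((λz. 3) y)) y), E={y↦2}, S={0↦-4, 1↦1, 2↦6}, K=[mulR :: addR]>
[13] <C=(λp. ((λz. 3) y)), E={y↦2}, S={0↦-4, 1↦1, 2↦6}, K=[arg :: mulR :: addR]>
[14] <C=y, E={y↦2}, S={0↦-4, 1↦1, 2↦6}, K=[fun :: mulR :: addR]>
[15] <C=((λz. 3) y), E={p↦3, y↦2}, S={0↦-4, 1↦1, 2↦6, 3↦6}, K=[mulR :: addR]>
[16] <C=(λz. 3), E={p↦3, y↦2}, S={0↦-4, 1↦1, 2↦6, 3↦6}, K=[arg :: mulR :: addR]>
[17] <C=y, E={p↦3, y↦2}, S={0↦-4, 1↦1, 2↦6, 3↦6}, K=[fun :: mulR :: addR]>
[18] <C=3, E={z↦4, p↦3, y↦2}, S={0↦-4, 1↦1, 2↦6, 3↦6, 4↦6}, K=[mulR :: addR]>
[19] <C=6, E={y↦2}, S={0↦-4, 1↦1, 2↦6, 3↦6, 4↦6}, K=[mulL(3) :: addR]>
[20] <C=-2, E=∅, S={0↦-4, 1↦1, 2↦6, 3↦6, 4↦6}, K=[addL(18)]>
→ final value 16

Answer: 16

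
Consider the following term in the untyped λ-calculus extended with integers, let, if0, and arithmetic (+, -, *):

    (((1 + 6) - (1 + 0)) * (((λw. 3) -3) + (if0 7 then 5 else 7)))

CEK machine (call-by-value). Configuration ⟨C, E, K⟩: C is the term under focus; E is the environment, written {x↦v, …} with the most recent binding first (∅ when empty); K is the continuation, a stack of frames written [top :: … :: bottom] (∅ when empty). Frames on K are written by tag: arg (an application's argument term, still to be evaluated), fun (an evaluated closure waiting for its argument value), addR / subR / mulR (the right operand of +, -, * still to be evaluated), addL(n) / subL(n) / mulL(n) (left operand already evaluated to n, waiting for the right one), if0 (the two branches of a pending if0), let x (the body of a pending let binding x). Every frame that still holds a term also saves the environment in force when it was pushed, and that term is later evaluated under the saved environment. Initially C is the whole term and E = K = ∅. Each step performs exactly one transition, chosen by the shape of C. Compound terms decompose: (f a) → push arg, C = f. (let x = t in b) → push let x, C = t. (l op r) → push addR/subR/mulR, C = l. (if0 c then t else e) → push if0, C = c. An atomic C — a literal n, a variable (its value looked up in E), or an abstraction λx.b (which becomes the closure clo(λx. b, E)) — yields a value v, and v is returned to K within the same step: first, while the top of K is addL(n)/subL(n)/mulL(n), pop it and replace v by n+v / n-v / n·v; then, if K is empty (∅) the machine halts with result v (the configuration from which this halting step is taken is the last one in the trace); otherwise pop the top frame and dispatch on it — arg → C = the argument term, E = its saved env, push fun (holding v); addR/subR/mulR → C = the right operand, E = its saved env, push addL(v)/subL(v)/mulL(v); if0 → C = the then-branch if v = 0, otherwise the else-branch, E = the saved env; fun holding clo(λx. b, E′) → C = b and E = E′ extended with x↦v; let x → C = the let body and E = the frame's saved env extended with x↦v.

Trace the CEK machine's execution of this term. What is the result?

Answer: 60

Execution trace:
[0] ⟨C=(((1 + 6) - (1 + 0)) * (((λw. 3) -3) + (if0 7 then 5 else 7))); E=∅; K=∅⟩
[1] ⟨C=((1 + 6) - (1 + 0)); E=∅; K=[mulR]⟩
[2] ⟨C=(1 + 6); E=∅; K=[subR :: mulR]⟩
[3] ⟨C=1; E=∅; K=[addR :: subR :: mulR]⟩
[4] ⟨C=6; E=∅; K=[addL(1) :: subR :: mulR]⟩
[5] ⟨C=(1 + 0); E=∅; K=[subL(7) :: mulR]⟩
[6] ⟨C=1; E=∅; K=[addR :: subL(7) :: mulR]⟩
[7] ⟨C=0; E=∅; K=[addL(1) :: subL(7) :: mulR]⟩
[8] ⟨C=(((λw. 3) -3) + (if0 7 then 5 else 7)); E=∅; K=[mulL(6)]⟩
[9] ⟨C=((λw. 3) -3); E=∅; K=[addR :: mulL(6)]⟩
[10] ⟨C=(λw. 3); E=∅; K=[arg :: addR :: mulL(6)]⟩
[11] ⟨C=-3; E=∅; K=[fun :: addR :: mulL(6)]⟩
[12] ⟨C=3; E={w↦-3}; K=[addR :: mulL(6)]⟩
[13] ⟨C=(if0 7 then 5 else 7); E=∅; K=[addL(3) :: mulL(6)]⟩
[14] ⟨C=7; E=∅; K=[if0 :: addL(3) :: mulL(6)]⟩
[15] ⟨C=7; E=∅; K=[addL(3) :: mulL(6)]⟩
→ final value 60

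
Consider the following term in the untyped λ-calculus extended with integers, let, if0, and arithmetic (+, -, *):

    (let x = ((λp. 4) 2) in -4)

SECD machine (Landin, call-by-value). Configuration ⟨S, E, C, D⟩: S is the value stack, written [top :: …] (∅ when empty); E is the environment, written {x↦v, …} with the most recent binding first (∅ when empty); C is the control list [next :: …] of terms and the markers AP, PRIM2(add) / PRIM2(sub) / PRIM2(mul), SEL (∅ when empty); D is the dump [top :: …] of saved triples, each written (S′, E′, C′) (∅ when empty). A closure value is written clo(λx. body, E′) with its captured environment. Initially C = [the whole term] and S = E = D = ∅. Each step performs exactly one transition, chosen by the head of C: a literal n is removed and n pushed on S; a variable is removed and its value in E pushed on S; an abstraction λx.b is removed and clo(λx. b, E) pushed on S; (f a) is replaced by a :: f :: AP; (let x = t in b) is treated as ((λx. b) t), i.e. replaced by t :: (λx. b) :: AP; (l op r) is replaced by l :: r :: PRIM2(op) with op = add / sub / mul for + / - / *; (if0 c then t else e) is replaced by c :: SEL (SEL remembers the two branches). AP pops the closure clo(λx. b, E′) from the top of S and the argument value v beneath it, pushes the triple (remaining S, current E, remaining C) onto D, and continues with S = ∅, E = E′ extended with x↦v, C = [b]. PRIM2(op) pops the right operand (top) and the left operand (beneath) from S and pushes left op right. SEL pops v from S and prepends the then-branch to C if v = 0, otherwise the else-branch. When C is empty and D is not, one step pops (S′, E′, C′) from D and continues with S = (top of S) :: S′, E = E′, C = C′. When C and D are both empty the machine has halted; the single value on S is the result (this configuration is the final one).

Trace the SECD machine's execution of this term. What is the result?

Answer: -4

Derivation:
[0] [S=∅ | E=∅ | C=[(let x = ((λp. 4) 2) in -4)] | D=∅]
[1] [S=∅ | E=∅ | C=[((λp. 4) 2) :: (λx. -4) :: AP] | D=∅]
[2] [S=∅ | E=∅ | C=[2 :: (λp. 4) :: AP :: (λx. -4) :: AP] | D=∅]
[3] [S=[2] | E=∅ | C=[(λp. 4) :: AP :: (λx. -4) :: AP] | D=∅]
[4] [S=[clo(λp. 4, ∅) :: 2] | E=∅ | C=[AP :: (λx. -4) :: AP] | D=∅]
[5] [S=∅ | E={p↦2} | C=[4] | D=[(∅, ∅, [(λx. -4) :: AP])]]
[6] [S=[4] | E={p↦2} | C=∅ | D=[(∅, ∅, [(λx. -4) :: AP])]]
[7] [S=[4] | E=∅ | C=[(λx. -4) :: AP] | D=∅]
[8] [S=[clo(λx. -4, ∅) :: 4] | E=∅ | C=[AP] | D=∅]
[9] [S=∅ | E={x↦4} | C=[-4] | D=[(∅, ∅, ∅)]]
[10] [S=[-4] | E={x↦4} | C=∅ | D=[(∅, ∅, ∅)]]
[11] [S=[-4] | E=∅ | C=∅ | D=∅]
→ final value -4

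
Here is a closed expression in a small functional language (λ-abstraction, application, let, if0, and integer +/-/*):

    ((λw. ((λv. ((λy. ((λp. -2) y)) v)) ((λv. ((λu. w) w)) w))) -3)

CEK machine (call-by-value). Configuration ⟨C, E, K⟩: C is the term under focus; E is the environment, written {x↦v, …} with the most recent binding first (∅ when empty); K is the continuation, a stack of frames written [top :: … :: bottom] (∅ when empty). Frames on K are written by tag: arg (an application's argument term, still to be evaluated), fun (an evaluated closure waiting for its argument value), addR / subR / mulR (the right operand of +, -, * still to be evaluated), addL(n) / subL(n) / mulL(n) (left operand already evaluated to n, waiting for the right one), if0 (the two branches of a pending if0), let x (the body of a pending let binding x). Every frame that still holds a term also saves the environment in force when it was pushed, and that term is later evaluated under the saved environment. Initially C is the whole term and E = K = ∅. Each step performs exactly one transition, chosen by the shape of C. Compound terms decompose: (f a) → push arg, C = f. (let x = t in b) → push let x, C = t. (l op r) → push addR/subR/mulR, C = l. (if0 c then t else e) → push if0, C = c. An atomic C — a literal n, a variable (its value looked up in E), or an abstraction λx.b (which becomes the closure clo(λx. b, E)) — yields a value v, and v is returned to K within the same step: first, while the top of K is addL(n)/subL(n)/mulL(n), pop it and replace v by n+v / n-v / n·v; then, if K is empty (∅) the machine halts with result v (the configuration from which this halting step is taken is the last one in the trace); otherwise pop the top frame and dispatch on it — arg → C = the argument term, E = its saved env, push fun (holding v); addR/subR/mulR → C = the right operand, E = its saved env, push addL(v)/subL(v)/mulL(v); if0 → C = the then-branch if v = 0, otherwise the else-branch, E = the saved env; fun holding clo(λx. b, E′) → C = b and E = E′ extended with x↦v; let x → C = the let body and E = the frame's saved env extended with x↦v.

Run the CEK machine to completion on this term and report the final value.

0. <C=((λw. ((λv. ((λy. ((λp. -2) y)) v)) ((λv. ((λu. w) w)) w))) -3), E=∅, K=∅>
1. <C=(λw. ((λv. ((λy. ((λp. -2) y)) v)) ((λv. ((λu. w) w)) w))), E=∅, K=[arg]>
2. <C=-3, E=∅, K=[fun]>
3. <C=((λv. ((λy. ((λp. -2) y)) v)) ((λv. ((λu. w) w)) w)), E={w↦-3}, K=∅>
4. <C=(λv. ((λy. ((λp. -2) y)) v)), E={w↦-3}, K=[arg]>
5. <C=((λv. ((λu. w) w)) w), E={w↦-3}, K=[fun]>
6. <C=(λv. ((λu. w) w)), E={w↦-3}, K=[arg :: fun]>
7. <C=w, E={w↦-3}, K=[fun :: fun]>
8. <C=((λu. w) w), E={v↦-3, w↦-3}, K=[fun]>
9. <C=(λu. w), E={v↦-3, w↦-3}, K=[arg :: fun]>
10. <C=w, E={v↦-3, w↦-3}, K=[fun :: fun]>
11. <C=w, E={u↦-3, v↦-3, w↦-3}, K=[fun]>
12. <C=((λy. ((λp. -2) y)) v), E={v↦-3, w↦-3}, K=∅>
13. <C=(λy. ((λp. -2) y)), E={v↦-3, w↦-3}, K=[arg]>
14. <C=v, E={v↦-3, w↦-3}, K=[fun]>
15. <C=((λp. -2) y), E={y↦-3, v↦-3, w↦-3}, K=∅>
16. <C=(λp. -2), E={y↦-3, v↦-3, w↦-3}, K=[arg]>
17. <C=y, E={y↦-3, v↦-3, w↦-3}, K=[fun]>
18. <C=-2, E={p↦-3, y↦-3, v↦-3, w↦-3}, K=∅>
→ final value -2

Answer: -2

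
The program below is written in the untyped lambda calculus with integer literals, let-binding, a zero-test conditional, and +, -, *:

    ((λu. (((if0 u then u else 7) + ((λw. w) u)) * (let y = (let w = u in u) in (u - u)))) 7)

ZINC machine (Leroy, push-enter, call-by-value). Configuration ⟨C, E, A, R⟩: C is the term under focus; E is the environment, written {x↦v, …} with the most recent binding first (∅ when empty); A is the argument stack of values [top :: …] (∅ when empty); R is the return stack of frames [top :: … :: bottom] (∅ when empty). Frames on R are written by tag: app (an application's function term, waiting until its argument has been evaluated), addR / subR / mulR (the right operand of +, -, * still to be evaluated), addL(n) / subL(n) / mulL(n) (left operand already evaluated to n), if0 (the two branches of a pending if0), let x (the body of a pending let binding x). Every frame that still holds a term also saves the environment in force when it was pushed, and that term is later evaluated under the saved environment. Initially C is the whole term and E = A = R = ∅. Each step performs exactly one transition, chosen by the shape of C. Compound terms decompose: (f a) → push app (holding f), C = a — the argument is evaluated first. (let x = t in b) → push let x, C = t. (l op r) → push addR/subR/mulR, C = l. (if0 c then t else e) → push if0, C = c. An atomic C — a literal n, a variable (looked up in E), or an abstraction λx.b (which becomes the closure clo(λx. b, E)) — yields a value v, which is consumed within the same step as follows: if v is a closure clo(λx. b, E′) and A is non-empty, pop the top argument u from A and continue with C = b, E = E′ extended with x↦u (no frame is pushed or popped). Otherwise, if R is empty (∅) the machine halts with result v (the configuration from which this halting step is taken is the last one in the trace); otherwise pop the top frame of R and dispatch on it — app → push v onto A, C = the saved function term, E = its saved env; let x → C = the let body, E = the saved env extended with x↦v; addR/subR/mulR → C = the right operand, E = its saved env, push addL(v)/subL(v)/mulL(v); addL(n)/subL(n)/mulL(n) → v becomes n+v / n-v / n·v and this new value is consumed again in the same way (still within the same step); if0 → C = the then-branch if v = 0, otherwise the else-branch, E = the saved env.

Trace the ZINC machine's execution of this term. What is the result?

Answer: 0

Machine steps:
0. ⟨C=((λu. (((if0 u then u else 7) + ((λw. w) u)) * (let y = (let w = u in u) in (u - u)))) 7); E=∅; A=∅; R=∅⟩
1. ⟨C=7; E=∅; A=∅; R=[app]⟩
2. ⟨C=(λu. (((if0 u then u else 7) + ((λw. w) u)) * (let y = (let w = u in u) in (u - u)))); E=∅; A=[7]; R=∅⟩
3. ⟨C=(((if0 u then u else 7) + ((λw. w) u)) * (let y = (let w = u in u) in (u - u))); E={u↦7}; A=∅; R=∅⟩
4. ⟨C=((if0 u then u else 7) + ((λw. w) u)); E={u↦7}; A=∅; R=[mulR]⟩
5. ⟨C=(if0 u then u else 7); E={u↦7}; A=∅; R=[addR :: mulR]⟩
6. ⟨C=u; E={u↦7}; A=∅; R=[if0 :: addR :: mulR]⟩
7. ⟨C=7; E={u↦7}; A=∅; R=[addR :: mulR]⟩
8. ⟨C=((λw. w) u); E={u↦7}; A=∅; R=[addL(7) :: mulR]⟩
9. ⟨C=u; E={u↦7}; A=∅; R=[app :: addL(7) :: mulR]⟩
10. ⟨C=(λw. w); E={u↦7}; A=[7]; R=[addL(7) :: mulR]⟩
11. ⟨C=w; E={w↦7, u↦7}; A=∅; R=[addL(7) :: mulR]⟩
12. ⟨C=(let y = (let w = u in u) in (u - u)); E={u↦7}; A=∅; R=[mulL(14)]⟩
13. ⟨C=(let w = u in u); E={u↦7}; A=∅; R=[let y :: mulL(14)]⟩
14. ⟨C=u; E={u↦7}; A=∅; R=[let w :: let y :: mulL(14)]⟩
15. ⟨C=u; E={w↦7, u↦7}; A=∅; R=[let y :: mulL(14)]⟩
16. ⟨C=(u - u); E={y↦7, u↦7}; A=∅; R=[mulL(14)]⟩
17. ⟨C=u; E={y↦7, u↦7}; A=∅; R=[subR :: mulL(14)]⟩
18. ⟨C=u; E={y↦7, u↦7}; A=∅; R=[subL(7) :: mulL(14)]⟩
→ final value 0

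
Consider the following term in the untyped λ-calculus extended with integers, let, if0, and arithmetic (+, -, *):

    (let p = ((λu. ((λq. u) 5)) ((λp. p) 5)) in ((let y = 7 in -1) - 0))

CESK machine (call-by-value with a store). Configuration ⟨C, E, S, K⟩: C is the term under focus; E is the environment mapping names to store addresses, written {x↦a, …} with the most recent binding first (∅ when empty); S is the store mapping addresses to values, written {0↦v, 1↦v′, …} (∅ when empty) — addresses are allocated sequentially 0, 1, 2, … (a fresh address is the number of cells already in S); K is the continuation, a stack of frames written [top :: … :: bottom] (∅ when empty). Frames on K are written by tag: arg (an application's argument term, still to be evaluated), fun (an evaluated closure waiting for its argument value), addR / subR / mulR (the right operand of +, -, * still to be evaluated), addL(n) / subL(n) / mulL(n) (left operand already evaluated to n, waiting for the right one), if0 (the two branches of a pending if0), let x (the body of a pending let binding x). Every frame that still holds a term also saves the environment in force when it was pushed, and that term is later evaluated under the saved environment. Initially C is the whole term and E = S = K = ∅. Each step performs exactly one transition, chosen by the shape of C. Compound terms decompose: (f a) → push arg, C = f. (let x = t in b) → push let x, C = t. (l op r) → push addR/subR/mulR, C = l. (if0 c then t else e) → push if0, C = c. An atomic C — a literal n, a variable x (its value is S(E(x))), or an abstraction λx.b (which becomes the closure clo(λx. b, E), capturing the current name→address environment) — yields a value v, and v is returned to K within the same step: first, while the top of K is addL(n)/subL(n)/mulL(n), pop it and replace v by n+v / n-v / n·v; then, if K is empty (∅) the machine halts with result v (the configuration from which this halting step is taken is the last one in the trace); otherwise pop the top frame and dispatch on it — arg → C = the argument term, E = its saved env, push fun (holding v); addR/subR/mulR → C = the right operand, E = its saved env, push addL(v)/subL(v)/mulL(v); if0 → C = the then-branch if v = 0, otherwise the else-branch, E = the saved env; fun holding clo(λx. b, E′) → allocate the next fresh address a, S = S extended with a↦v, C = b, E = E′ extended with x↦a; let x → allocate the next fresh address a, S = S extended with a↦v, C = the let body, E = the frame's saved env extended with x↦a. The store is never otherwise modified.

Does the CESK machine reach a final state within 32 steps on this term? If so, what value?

Answer: -1

Machine steps:
0. ⟨C=(let p = ((λu. ((λq. u) 5)) ((λp. p) 5)) in ((let y = 7 in -1) - 0)); E=∅; S=∅; K=∅⟩
1. ⟨C=((λu. ((λq. u) 5)) ((λp. p) 5)); E=∅; S=∅; K=[let p]⟩
2. ⟨C=(λu. ((λq. u) 5)); E=∅; S=∅; K=[arg :: let p]⟩
3. ⟨C=((λp. p) 5); E=∅; S=∅; K=[fun :: let p]⟩
4. ⟨C=(λp. p); E=∅; S=∅; K=[arg :: fun :: let p]⟩
5. ⟨C=5; E=∅; S=∅; K=[fun :: fun :: let p]⟩
6. ⟨C=p; E={p↦0}; S={0↦5}; K=[fun :: let p]⟩
7. ⟨C=((λq. u) 5); E={u↦1}; S={0↦5, 1↦5}; K=[let p]⟩
8. ⟨C=(λq. u); E={u↦1}; S={0↦5, 1↦5}; K=[arg :: let p]⟩
9. ⟨C=5; E={u↦1}; S={0↦5, 1↦5}; K=[fun :: let p]⟩
10. ⟨C=u; E={q↦2, u↦1}; S={0↦5, 1↦5, 2↦5}; K=[let p]⟩
11. ⟨C=((let y = 7 in -1) - 0); E={p↦3}; S={0↦5, 1↦5, 2↦5, 3↦5}; K=∅⟩
12. ⟨C=(let y = 7 in -1); E={p↦3}; S={0↦5, 1↦5, 2↦5, 3↦5}; K=[subR]⟩
13. ⟨C=7; E={p↦3}; S={0↦5, 1↦5, 2↦5, 3↦5}; K=[let y :: subR]⟩
14. ⟨C=-1; E={y↦4, p↦3}; S={0↦5, 1↦5, 2↦5, 3↦5, 4↦7}; K=[subR]⟩
15. ⟨C=0; E={p↦3}; S={0↦5, 1↦5, 2↦5, 3↦5, 4↦7}; K=[subL(-1)]⟩
→ final value -1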